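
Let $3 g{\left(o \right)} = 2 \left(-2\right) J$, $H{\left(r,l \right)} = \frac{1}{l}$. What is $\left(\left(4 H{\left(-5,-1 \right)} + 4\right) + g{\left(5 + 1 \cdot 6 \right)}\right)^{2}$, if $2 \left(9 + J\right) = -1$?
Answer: $\frac{1444}{9} \approx 160.44$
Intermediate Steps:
$J = - \frac{19}{2}$ ($J = -9 + \frac{1}{2} \left(-1\right) = -9 - \frac{1}{2} = - \frac{19}{2} \approx -9.5$)
$g{\left(o \right)} = \frac{38}{3}$ ($g{\left(o \right)} = \frac{2 \left(-2\right) \left(- \frac{19}{2}\right)}{3} = \frac{\left(-4\right) \left(- \frac{19}{2}\right)}{3} = \frac{1}{3} \cdot 38 = \frac{38}{3}$)
$\left(\left(4 H{\left(-5,-1 \right)} + 4\right) + g{\left(5 + 1 \cdot 6 \right)}\right)^{2} = \left(\left(\frac{4}{-1} + 4\right) + \frac{38}{3}\right)^{2} = \left(\left(4 \left(-1\right) + 4\right) + \frac{38}{3}\right)^{2} = \left(\left(-4 + 4\right) + \frac{38}{3}\right)^{2} = \left(0 + \frac{38}{3}\right)^{2} = \left(\frac{38}{3}\right)^{2} = \frac{1444}{9}$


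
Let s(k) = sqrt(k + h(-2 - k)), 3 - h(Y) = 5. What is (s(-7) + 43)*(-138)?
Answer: -5934 - 414*I ≈ -5934.0 - 414.0*I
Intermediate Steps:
h(Y) = -2 (h(Y) = 3 - 1*5 = 3 - 5 = -2)
s(k) = sqrt(-2 + k) (s(k) = sqrt(k - 2) = sqrt(-2 + k))
(s(-7) + 43)*(-138) = (sqrt(-2 - 7) + 43)*(-138) = (sqrt(-9) + 43)*(-138) = (3*I + 43)*(-138) = (43 + 3*I)*(-138) = -5934 - 414*I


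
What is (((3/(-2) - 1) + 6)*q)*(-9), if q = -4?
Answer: 126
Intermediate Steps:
(((3/(-2) - 1) + 6)*q)*(-9) = (((3/(-2) - 1) + 6)*(-4))*(-9) = (((3*(-½) - 1) + 6)*(-4))*(-9) = (((-3/2 - 1) + 6)*(-4))*(-9) = ((-5/2 + 6)*(-4))*(-9) = ((7/2)*(-4))*(-9) = -14*(-9) = 126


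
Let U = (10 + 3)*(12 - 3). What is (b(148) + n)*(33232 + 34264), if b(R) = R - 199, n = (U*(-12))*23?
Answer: -2183023128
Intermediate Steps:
U = 117 (U = 13*9 = 117)
n = -32292 (n = (117*(-12))*23 = -1404*23 = -32292)
b(R) = -199 + R
(b(148) + n)*(33232 + 34264) = ((-199 + 148) - 32292)*(33232 + 34264) = (-51 - 32292)*67496 = -32343*67496 = -2183023128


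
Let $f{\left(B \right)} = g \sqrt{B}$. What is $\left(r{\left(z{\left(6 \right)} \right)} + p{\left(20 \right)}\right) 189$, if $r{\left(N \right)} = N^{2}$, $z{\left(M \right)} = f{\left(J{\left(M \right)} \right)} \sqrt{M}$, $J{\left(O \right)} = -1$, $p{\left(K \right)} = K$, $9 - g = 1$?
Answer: $-68796$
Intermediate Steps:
$g = 8$ ($g = 9 - 1 = 8$)
$f{\left(B \right)} = 8 \sqrt{B}$
$z{\left(M \right)} = 8 i \sqrt{M}$ ($z{\left(M \right)} = 8 \sqrt{-1} \sqrt{M} = 8 i \sqrt{M}$)
$\left(r{\left(z{\left(6 \right)} \right)} + p{\left(20 \right)}\right) 189 = \left(\left(8 i \sqrt{6}\right)^{2} + 20\right) 189 = \left(-384 + 20\right) 189 = \left(-364\right) 189 = -68796$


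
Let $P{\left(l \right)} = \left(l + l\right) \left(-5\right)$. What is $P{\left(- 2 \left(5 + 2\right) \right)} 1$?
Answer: $140$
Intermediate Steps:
$P{\left(l \right)} = - 10 l$ ($P{\left(l \right)} = 2 l \left(-5\right) = - 10 l$)
$P{\left(- 2 \left(5 + 2\right) \right)} 1 = - 10 \left(- 2 \left(5 + 2\right)\right) 1 = - 10 \left(\left(-2\right) 7\right) 1 = \left(-10\right) \left(-14\right) 1 = 140 \cdot 1 = 140$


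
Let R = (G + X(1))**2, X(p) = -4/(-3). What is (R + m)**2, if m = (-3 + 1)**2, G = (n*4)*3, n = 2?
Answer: 33779344/81 ≈ 4.1703e+5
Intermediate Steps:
G = 24 (G = (2*4)*3 = 8*3 = 24)
X(p) = 4/3 (X(p) = -4*(-1/3) = 4/3)
m = 4 (m = (-2)**2 = 4)
R = 5776/9 (R = (24 + 4/3)**2 = (76/3)**2 = 5776/9 ≈ 641.78)
(R + m)**2 = (5776/9 + 4)**2 = (5812/9)**2 = 33779344/81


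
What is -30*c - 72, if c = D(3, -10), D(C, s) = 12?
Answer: -432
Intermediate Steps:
c = 12
-30*c - 72 = -30*12 - 72 = -360 - 72 = -432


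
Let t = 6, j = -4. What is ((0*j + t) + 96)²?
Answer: 10404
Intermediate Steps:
((0*j + t) + 96)² = ((0*(-4) + 6) + 96)² = ((0 + 6) + 96)² = (6 + 96)² = 102² = 10404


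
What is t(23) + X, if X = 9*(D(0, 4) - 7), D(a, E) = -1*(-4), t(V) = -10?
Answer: -37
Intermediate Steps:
D(a, E) = 4
X = -27 (X = 9*(4 - 7) = 9*(-3) = -27)
t(23) + X = -10 - 27 = -37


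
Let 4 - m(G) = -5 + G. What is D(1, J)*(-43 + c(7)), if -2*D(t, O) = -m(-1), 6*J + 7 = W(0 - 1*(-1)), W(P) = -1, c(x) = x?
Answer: -180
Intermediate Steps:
m(G) = 9 - G (m(G) = 4 - (-5 + G) = 4 + (5 - G) = 9 - G)
J = -4/3 (J = -7/6 + (⅙)*(-1) = -7/6 - ⅙ = -4/3 ≈ -1.3333)
D(t, O) = 5 (D(t, O) = -(-1)*(9 - 1*(-1))/2 = -(-1)*(9 + 1)/2 = -(-1)*10/2 = -½*(-10) = 5)
D(1, J)*(-43 + c(7)) = 5*(-43 + 7) = 5*(-36) = -180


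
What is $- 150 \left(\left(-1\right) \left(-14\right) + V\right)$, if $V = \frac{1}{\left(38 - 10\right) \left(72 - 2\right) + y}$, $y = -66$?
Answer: $- \frac{1988775}{947} \approx -2100.1$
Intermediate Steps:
$V = \frac{1}{1894}$ ($V = \frac{1}{\left(38 - 10\right) \left(72 - 2\right) - 66} = \frac{1}{28 \cdot 70 - 66} = \frac{1}{1960 - 66} = \frac{1}{1894} \approx 0.00052798$)
$- 150 \left(\left(-1\right) \left(-14\right) + V\right) = - 150 \left(\left(-1\right) \left(-14\right) + \frac{1}{1894}\right) = - 150 \left(14 + \frac{1}{1894}\right) = \left(-150\right) \frac{26517}{1894} = - \frac{1988775}{947}$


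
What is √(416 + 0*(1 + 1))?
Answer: 4*√26 ≈ 20.396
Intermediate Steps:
√(416 + 0*(1 + 1)) = √(416 + 0*2) = √(416 + 0) = √416 = 4*√26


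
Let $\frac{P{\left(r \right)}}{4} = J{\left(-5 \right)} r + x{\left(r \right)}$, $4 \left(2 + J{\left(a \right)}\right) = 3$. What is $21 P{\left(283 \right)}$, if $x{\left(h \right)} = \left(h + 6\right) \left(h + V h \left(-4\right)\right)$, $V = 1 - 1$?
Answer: $6840393$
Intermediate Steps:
$J{\left(a \right)} = - \frac{5}{4}$ ($J{\left(a \right)} = -2 + \frac{1}{4} \cdot 3 = -2 + \frac{3}{4} = - \frac{5}{4}$)
$V = 0$ ($V = 1 - 1 = 0$)
$x{\left(h \right)} = h \left(6 + h\right)$ ($x{\left(h \right)} = \left(h + 6\right) \left(h + 0 h \left(-4\right)\right) = \left(6 + h\right) \left(h + 0 \left(-4\right)\right) = \left(6 + h\right) \left(h + 0\right) = \left(6 + h\right) h = h \left(6 + h\right)$)
$P{\left(r \right)} = - 5 r + 4 r \left(6 + r\right)$ ($P{\left(r \right)} = 4 \left(- \frac{5 r}{4} + r \left(6 + r\right)\right) = - 5 r + 4 r \left(6 + r\right)$)
$21 P{\left(283 \right)} = 21 \cdot 283 \left(19 + 4 \cdot 283\right) = 21 \cdot 283 \left(19 + 1132\right) = 21 \cdot 283 \cdot 1151 = 21 \cdot 325733 = 6840393$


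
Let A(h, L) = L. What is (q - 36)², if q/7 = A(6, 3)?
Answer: 225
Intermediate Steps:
q = 21 (q = 7*3 = 21)
(q - 36)² = (21 - 36)² = (-15)² = 225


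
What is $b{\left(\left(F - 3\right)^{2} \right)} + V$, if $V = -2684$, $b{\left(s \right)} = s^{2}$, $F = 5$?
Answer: $-2668$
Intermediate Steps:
$b{\left(\left(F - 3\right)^{2} \right)} + V = \left(\left(5 - 3\right)^{2}\right)^{2} - 2684 = \left(2^{2}\right)^{2} - 2684 = 4^{2} - 2684 = 16 - 2684 = -2668$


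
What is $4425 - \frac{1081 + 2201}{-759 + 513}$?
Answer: $\frac{181972}{41} \approx 4438.3$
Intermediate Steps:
$4425 - \frac{1081 + 2201}{-759 + 513} = 4425 - \frac{3282}{-246} = 4425 - 3282 \left(- \frac{1}{246}\right) = 4425 - - \frac{547}{41} = 4425 + \frac{547}{41} = \frac{181972}{41}$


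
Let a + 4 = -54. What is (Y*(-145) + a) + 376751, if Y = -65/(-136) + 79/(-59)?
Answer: 3023586437/8024 ≈ 3.7682e+5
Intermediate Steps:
a = -58 (a = -4 - 54 = -58)
Y = -6909/8024 (Y = -65*(-1/136) + 79*(-1/59) = 65/136 - 79/59 = -6909/8024 ≈ -0.86104)
(Y*(-145) + a) + 376751 = (-6909/8024*(-145) - 58) + 376751 = (1001805/8024 - 58) + 376751 = 536413/8024 + 376751 = 3023586437/8024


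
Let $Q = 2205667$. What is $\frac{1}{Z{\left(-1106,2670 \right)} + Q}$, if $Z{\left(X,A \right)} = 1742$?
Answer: $\frac{1}{2207409} \approx 4.5302 \cdot 10^{-7}$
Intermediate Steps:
$\frac{1}{Z{\left(-1106,2670 \right)} + Q} = \frac{1}{1742 + 2205667} = \frac{1}{2207409}$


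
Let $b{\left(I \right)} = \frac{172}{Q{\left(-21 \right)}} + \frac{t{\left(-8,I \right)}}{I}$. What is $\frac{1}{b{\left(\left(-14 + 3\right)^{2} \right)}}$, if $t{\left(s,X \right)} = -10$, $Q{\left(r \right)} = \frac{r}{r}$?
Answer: $\frac{121}{20802} \approx 0.0058168$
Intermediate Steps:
$Q{\left(r \right)} = 1$
$b{\left(I \right)} = 172 - \frac{10}{I}$ ($b{\left(I \right)} = \frac{172}{1} - \frac{10}{I} = 172 \cdot 1 - \frac{10}{I} = 172 - \frac{10}{I}$)
$\frac{1}{b{\left(\left(-14 + 3\right)^{2} \right)}} = \frac{1}{172 - \frac{10}{\left(-14 + 3\right)^{2}}} = \frac{1}{172 - \frac{10}{\left(-11\right)^{2}}} = \frac{1}{172 - \frac{10}{121}} = \frac{1}{\frac{20802}{121}} = \frac{121}{20802}$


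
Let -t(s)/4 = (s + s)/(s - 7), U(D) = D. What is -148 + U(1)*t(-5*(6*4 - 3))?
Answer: -311/2 ≈ -155.50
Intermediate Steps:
t(s) = -8*s/(-7 + s) (t(s) = -4*(s + s)/(s - 7) = -4*2*s/(-7 + s) = -8*s/(-7 + s))
-148 + U(1)*t(-5*(6*4 - 3)) = -148 + 1*(-8*(-5*(6*4 - 3))/(-7 - 5*(6*4 - 3))) = -148 + 1*(-8*(-5*(24 - 3))/(-7 - 5*(24 - 3))) = -148 + 1*(-8*(-5*21)/(-7 - 5*21)) = -148 + 1*(-8*(-105)/(-7 - 105)) = -148 + 1*(-8*(-105)/(-112)) = -148 + 1*(-8*(-105)*(-1/112)) = -148 + 1*(-15/2) = -148 - 15/2 = -311/2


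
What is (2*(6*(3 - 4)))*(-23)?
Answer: 276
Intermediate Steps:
(2*(6*(3 - 4)))*(-23) = (2*(6*(-1)))*(-23) = (2*(-6))*(-23) = -12*(-23) = 276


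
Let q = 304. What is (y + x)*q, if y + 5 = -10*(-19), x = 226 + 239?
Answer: 197600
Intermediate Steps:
x = 465
y = 185 (y = -5 - 10*(-19) = -5 + 190 = 185)
(y + x)*q = (185 + 465)*304 = 650*304 = 197600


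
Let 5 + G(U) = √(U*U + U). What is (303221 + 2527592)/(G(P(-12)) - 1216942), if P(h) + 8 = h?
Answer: -3444949387911/1480960000429 - 5661626*√95/1480960000429 ≈ -2.3262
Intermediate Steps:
P(h) = -8 + h
G(U) = -5 + √(U + U²) (G(U) = -5 + √(U*U + U) = -5 + √(U² + U) = -5 + √(U + U²))
(303221 + 2527592)/(G(P(-12)) - 1216942) = (303221 + 2527592)/((-5 + √((-8 - 12)*(1 + (-8 - 12)))) - 1216942) = 2830813/((-5 + √(-20*(1 - 20))) - 1216942) = 2830813/((-5 + √(-20*(-19))) - 1216942) = 2830813/((-5 + √380) - 1216942) = 2830813/((-5 + 2*√95) - 1216942) = 2830813/(-1216947 + 2*√95)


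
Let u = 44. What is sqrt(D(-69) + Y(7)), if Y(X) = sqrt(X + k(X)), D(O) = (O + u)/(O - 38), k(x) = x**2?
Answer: sqrt(2675 + 22898*sqrt(14))/107 ≈ 2.7779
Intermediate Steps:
D(O) = (44 + O)/(-38 + O) (D(O) = (O + 44)/(O - 38) = (44 + O)/(-38 + O))
Y(X) = sqrt(X + X**2)
sqrt(D(-69) + Y(7)) = sqrt((44 - 69)/(-38 - 69) + sqrt(7*(1 + 7))) = sqrt(-25/(-107) + sqrt(7*8)) = sqrt(-1/107*(-25) + sqrt(56)) = sqrt(25/107 + 2*sqrt(14))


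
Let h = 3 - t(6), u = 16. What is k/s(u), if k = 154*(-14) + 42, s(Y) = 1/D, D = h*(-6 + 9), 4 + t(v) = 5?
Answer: -12684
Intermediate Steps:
t(v) = 1 (t(v) = -4 + 5 = 1)
h = 2 (h = 3 - 1*1 = 3 - 1 = 2)
D = 6 (D = 2*(-6 + 9) = 2*3 = 6)
s(Y) = ⅙ (s(Y) = 1/6 = ⅙)
k = -2114 (k = -2156 + 42 = -2114)
k/s(u) = -2114/⅙ = -2114*6 = -12684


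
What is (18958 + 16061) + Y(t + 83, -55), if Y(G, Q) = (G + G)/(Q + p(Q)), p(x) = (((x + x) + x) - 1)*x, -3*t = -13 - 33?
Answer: 190678573/5445 ≈ 35019.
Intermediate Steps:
t = 46/3 (t = -(-13 - 33)/3 = -⅓*(-46) = 46/3 ≈ 15.333)
p(x) = x*(-1 + 3*x) (p(x) = ((2*x + x) - 1)*x = (3*x - 1)*x = (-1 + 3*x)*x = x*(-1 + 3*x))
Y(G, Q) = 2*G/(Q + Q*(-1 + 3*Q)) (Y(G, Q) = (G + G)/(Q + Q*(-1 + 3*Q)) = (2*G)/(Q + Q*(-1 + 3*Q)) = 2*G/(Q + Q*(-1 + 3*Q)))
(18958 + 16061) + Y(t + 83, -55) = (18958 + 16061) + (⅔)*(46/3 + 83)/(-55)² = 35019 + (⅔)*(295/3)*(1/3025) = 35019 + 118/5445 = 190678573/5445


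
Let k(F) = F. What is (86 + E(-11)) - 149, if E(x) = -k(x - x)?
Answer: -63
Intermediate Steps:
E(x) = 0 (E(x) = -(x - x) = -1*0 = 0)
(86 + E(-11)) - 149 = (86 + 0) - 149 = 86 - 149 = -63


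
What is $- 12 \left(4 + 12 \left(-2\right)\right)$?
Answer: $240$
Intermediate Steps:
$- 12 \left(4 + 12 \left(-2\right)\right) = - 12 \left(4 - 24\right) = \left(-12\right) \left(-20\right) = 240$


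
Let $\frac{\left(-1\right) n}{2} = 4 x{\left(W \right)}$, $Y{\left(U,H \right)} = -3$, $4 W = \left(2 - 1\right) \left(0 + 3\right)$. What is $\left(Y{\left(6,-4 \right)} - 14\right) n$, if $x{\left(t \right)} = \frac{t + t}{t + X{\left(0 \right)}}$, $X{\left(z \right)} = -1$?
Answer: $-816$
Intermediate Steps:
$W = \frac{3}{4}$ ($W = \frac{\left(2 - 1\right) \left(0 + 3\right)}{4} = \frac{1 \cdot 3}{4} = \frac{1}{4} \cdot 3 = \frac{3}{4} \approx 0.75$)
$x{\left(t \right)} = \frac{2 t}{-1 + t}$ ($x{\left(t \right)} = \frac{t + t}{t - 1} = \frac{2 t}{-1 + t}$)
$n = 48$ ($n = - 2 \cdot 4 \cdot 2 \cdot \frac{3}{4} \frac{1}{-1 + \frac{3}{4}} = - 2 \cdot 4 \cdot 2 \cdot \frac{3}{4} \frac{1}{- \frac{1}{4}} = - 2 \cdot 4 \cdot 2 \cdot \frac{3}{4} \left(-4\right) = - 2 \cdot 4 \left(-6\right) = \left(-2\right) \left(-24\right) = 48$)
$\left(Y{\left(6,-4 \right)} - 14\right) n = \left(-3 - 14\right) 48 = \left(-17\right) 48 = -816$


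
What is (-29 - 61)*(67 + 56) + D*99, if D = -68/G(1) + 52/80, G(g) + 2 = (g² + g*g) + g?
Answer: -354753/20 ≈ -17738.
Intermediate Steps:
G(g) = -2 + g + 2*g² (G(g) = -2 + ((g² + g*g) + g) = -2 + ((g² + g²) + g) = -2 + (2*g² + g) = -2 + (g + 2*g²) = -2 + g + 2*g²)
D = -1347/20 (D = -68/(-2 + 1 + 2*1²) + 52/80 = -68/(-2 + 1 + 2*1) + 52*(1/80) = -68/(-2 + 1 + 2) + 13/20 = -68/1 + 13/20 = -68*1 + 13/20 = -68 + 13/20 = -1347/20 ≈ -67.350)
(-29 - 61)*(67 + 56) + D*99 = (-29 - 61)*(67 + 56) - 1347/20*99 = -90*123 - 133353/20 = -11070 - 133353/20 = -354753/20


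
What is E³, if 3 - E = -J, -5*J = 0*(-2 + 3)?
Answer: 27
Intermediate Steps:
J = 0 (J = -0*(-2 + 3) = -0 = -⅕*0 = 0)
E = 3 (E = 3 - (-1)*0 = 3 - 1*0 = 3 + 0 = 3)
E³ = 3³ = 27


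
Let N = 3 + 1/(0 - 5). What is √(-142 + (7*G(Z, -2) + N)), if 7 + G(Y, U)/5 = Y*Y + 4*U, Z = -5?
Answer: √5270/5 ≈ 14.519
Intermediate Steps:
N = 14/5 (N = 3 + 1/(-5) = 3 - ⅕ = 14/5 ≈ 2.8000)
G(Y, U) = -35 + 5*Y² + 20*U (G(Y, U) = -35 + 5*(Y*Y + 4*U) = -35 + 5*(Y² + 4*U) = -35 + (5*Y² + 20*U) = -35 + 5*Y² + 20*U)
√(-142 + (7*G(Z, -2) + N)) = √(-142 + (7*(-35 + 5*(-5)² + 20*(-2)) + 14/5)) = √(-142 + (7*(-35 + 5*25 - 40) + 14/5)) = √(-142 + (7*(-35 + 125 - 40) + 14/5)) = √(-142 + (7*50 + 14/5)) = √(-142 + (350 + 14/5)) = √(-142 + 1764/5) = √(1054/5) = √5270/5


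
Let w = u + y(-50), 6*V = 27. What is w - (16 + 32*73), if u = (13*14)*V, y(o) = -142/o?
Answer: -38254/25 ≈ -1530.2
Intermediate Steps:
V = 9/2 (V = (1/6)*27 = 9/2 ≈ 4.5000)
u = 819 (u = (13*14)*(9/2) = 182*(9/2) = 819)
w = 20546/25 (w = 819 - 142/(-50) = 819 - 142*(-1/50) = 819 + 71/25 = 20546/25 ≈ 821.84)
w - (16 + 32*73) = 20546/25 - (16 + 32*73) = 20546/25 - (16 + 2336) = 20546/25 - 1*2352 = 20546/25 - 2352 = -38254/25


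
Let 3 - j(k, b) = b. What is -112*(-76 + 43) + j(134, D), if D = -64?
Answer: 3763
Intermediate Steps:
j(k, b) = 3 - b
-112*(-76 + 43) + j(134, D) = -112*(-76 + 43) + (3 - 1*(-64)) = -112*(-33) + (3 + 64) = 3696 + 67 = 3763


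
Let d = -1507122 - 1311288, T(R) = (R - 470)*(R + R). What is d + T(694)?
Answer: -2507498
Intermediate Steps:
T(R) = 2*R*(-470 + R) (T(R) = (-470 + R)*(2*R) = 2*R*(-470 + R))
d = -2818410
d + T(694) = -2818410 + 2*694*(-470 + 694) = -2818410 + 2*694*224 = -2818410 + 310912 = -2507498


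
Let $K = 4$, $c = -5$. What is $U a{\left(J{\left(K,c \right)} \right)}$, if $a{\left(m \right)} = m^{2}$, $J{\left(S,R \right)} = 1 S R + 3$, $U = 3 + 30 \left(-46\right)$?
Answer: $-397953$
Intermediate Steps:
$U = -1377$ ($U = 3 - 1380 = -1377$)
$J{\left(S,R \right)} = 3 + R S$ ($J{\left(S,R \right)} = S R + 3 = R S + 3 = 3 + R S$)
$U a{\left(J{\left(K,c \right)} \right)} = - 1377 \left(3 - 20\right)^{2} = - 1377 \left(-17\right)^{2} = \left(-1377\right) 289 = -397953$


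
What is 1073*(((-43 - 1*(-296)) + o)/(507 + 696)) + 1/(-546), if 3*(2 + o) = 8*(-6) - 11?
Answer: 135527281/656838 ≈ 206.33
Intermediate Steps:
o = -65/3 (o = -2 + (8*(-6) - 11)/3 = -2 + (-48 - 11)/3 = -2 + (⅓)*(-59) = -2 - 59/3 = -65/3 ≈ -21.667)
1073*(((-43 - 1*(-296)) + o)/(507 + 696)) + 1/(-546) = 1073*(((-43 - 1*(-296)) - 65/3)/(507 + 696)) + 1/(-546) = 1073*(((-43 + 296) - 65/3)/1203) - 1/546 = 1073*((253 - 65/3)*(1/1203)) - 1/546 = 1073*((694/3)*(1/1203)) - 1/546 = 1073*(694/3609) - 1/546 = 744662/3609 - 1/546 = 135527281/656838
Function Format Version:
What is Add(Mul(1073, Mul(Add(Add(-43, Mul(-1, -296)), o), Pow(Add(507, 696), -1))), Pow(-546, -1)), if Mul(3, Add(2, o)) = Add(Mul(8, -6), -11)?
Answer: Rational(135527281, 656838) ≈ 206.33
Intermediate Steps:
o = Rational(-65, 3) (o = Add(-2, Mul(Rational(1, 3), Add(Mul(8, -6), -11))) = Add(-2, Mul(Rational(1, 3), Add(-48, -11))) = Add(-2, Mul(Rational(1, 3), -59)) = Add(-2, Rational(-59, 3)) = Rational(-65, 3) ≈ -21.667)
Add(Mul(1073, Mul(Add(Add(-43, Mul(-1, -296)), o), Pow(Add(507, 696), -1))), Pow(-546, -1)) = Add(Mul(1073, Mul(Add(Add(-43, Mul(-1, -296)), Rational(-65, 3)), Pow(Add(507, 696), -1))), Pow(-546, -1)) = Add(Mul(1073, Mul(Add(Add(-43, 296), Rational(-65, 3)), Pow(1203, -1))), Rational(-1, 546)) = Add(Mul(1073, Mul(Add(253, Rational(-65, 3)), Rational(1, 1203))), Rational(-1, 546)) = Add(Mul(1073, Mul(Rational(694, 3), Rational(1, 1203))), Rational(-1, 546)) = Add(Mul(1073, Rational(694, 3609)), Rational(-1, 546)) = Add(Rational(744662, 3609), Rational(-1, 546)) = Rational(135527281, 656838)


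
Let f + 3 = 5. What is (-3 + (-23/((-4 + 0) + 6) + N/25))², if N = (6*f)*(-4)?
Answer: 674041/2500 ≈ 269.62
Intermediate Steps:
f = 2 (f = -3 + 5 = 2)
N = -48 (N = (6*2)*(-4) = 12*(-4) = -48)
(-3 + (-23/((-4 + 0) + 6) + N/25))² = (-3 + (-23/((-4 + 0) + 6) - 48/25))² = (-3 + (-23/(-4 + 6) - 48*1/25))² = (-3 + (-23/2 - 48/25))² = (-3 - 671/50)² = (-821/50)² = 674041/2500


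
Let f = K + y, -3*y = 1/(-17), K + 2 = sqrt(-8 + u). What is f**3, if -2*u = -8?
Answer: 2122111/132651 + 13466*I/867 ≈ 15.998 + 15.532*I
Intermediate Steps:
u = 4 (u = -1/2*(-8) = 4)
K = -2 + 2*I (K = -2 + sqrt(-8 + 4) = -2 + sqrt(-4) = -2 + 2*I ≈ -2.0 + 2.0*I)
y = 1/51 (y = -1/3/(-17) = -1/3*(-1/17) = 1/51 ≈ 0.019608)
f = -101/51 + 2*I (f = (-2 + 2*I) + 1/51 = -101/51 + 2*I ≈ -1.9804 + 2.0*I)
f**3 = (-101/51 + 2*I)**3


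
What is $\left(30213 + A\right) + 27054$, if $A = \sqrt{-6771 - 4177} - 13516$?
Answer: $43751 + 2 i \sqrt{2737} \approx 43751.0 + 104.63 i$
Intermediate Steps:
$A = -13516 + 2 i \sqrt{2737}$ ($A = \sqrt{-10948} - 13516 = 2 i \sqrt{2737} - 13516 = -13516 + 2 i \sqrt{2737} \approx -13516.0 + 104.63 i$)
$\left(30213 + A\right) + 27054 = \left(30213 - \left(13516 - 2 i \sqrt{2737}\right)\right) + 27054 = \left(16697 + 2 i \sqrt{2737}\right) + 27054 = 43751 + 2 i \sqrt{2737}$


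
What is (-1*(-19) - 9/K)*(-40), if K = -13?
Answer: -10240/13 ≈ -787.69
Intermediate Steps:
(-1*(-19) - 9/K)*(-40) = (-1*(-19) - 9/(-13))*(-40) = (19 - 9*(-1/13))*(-40) = (19 + 9/13)*(-40) = (256/13)*(-40) = -10240/13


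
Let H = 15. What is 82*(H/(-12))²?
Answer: 1025/8 ≈ 128.13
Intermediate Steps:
82*(H/(-12))² = 82*(15/(-12))² = 82*(15*(-1/12))² = 82*(-5/4)² = 82*(25/16) = 1025/8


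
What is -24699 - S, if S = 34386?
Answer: -59085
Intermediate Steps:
-24699 - S = -24699 - 1*34386 = -24699 - 34386 = -59085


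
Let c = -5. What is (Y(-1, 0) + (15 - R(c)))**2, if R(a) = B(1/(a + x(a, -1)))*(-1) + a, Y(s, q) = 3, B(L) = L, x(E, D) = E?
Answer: 52441/100 ≈ 524.41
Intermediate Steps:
R(a) = a - 1/(2*a) (R(a) = -1/(a + a) + a = -1/(2*a) + a = a - 1/(2*a))
(Y(-1, 0) + (15 - R(c)))**2 = (3 + (15 - (-5 - 1/2/(-5))))**2 = (3 + (15 - (-5 - 1/2*(-1/5))))**2 = (3 + (15 - (-5 + 1/10)))**2 = (3 + (15 - 1*(-49/10)))**2 = (3 + (15 + 49/10))**2 = (3 + 199/10)**2 = (229/10)**2 = 52441/100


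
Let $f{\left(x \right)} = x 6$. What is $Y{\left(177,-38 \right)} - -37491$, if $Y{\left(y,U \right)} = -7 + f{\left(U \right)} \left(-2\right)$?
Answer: $37940$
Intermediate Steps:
$f{\left(x \right)} = 6 x$
$Y{\left(y,U \right)} = -7 - 12 U$ ($Y{\left(y,U \right)} = -7 + 6 U \left(-2\right) = -7 - 12 U$)
$Y{\left(177,-38 \right)} - -37491 = \left(-7 - -456\right) - -37491 = \left(-7 + 456\right) + 37491 = 449 + 37491 = 37940$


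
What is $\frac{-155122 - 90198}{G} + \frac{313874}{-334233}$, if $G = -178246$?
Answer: $\frac{13023627278}{29787847659} \approx 0.43721$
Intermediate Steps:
$\frac{-155122 - 90198}{G} + \frac{313874}{-334233} = \frac{-155122 - 90198}{-178246} + \frac{313874}{-334233} = \left(-155122 - 90198\right) \left(- \frac{1}{178246}\right) + 313874 \left(- \frac{1}{334233}\right) = \left(-245320\right) \left(- \frac{1}{178246}\right) - \frac{313874}{334233} = \frac{122660}{89123} - \frac{313874}{334233} = \frac{13023627278}{29787847659}$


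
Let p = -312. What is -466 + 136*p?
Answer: -42898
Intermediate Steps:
-466 + 136*p = -466 + 136*(-312) = -466 - 42432 = -42898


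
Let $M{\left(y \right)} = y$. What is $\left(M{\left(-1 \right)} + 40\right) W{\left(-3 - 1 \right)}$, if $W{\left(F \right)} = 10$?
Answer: $390$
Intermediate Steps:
$\left(M{\left(-1 \right)} + 40\right) W{\left(-3 - 1 \right)} = \left(-1 + 40\right) 10 = 39 \cdot 10 = 390$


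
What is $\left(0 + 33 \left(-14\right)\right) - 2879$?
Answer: $-3341$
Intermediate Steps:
$\left(0 + 33 \left(-14\right)\right) - 2879 = \left(0 - 462\right) - 2879 = -462 - 2879 = -3341$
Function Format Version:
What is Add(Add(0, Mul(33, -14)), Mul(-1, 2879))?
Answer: -3341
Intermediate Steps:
Add(Add(0, Mul(33, -14)), Mul(-1, 2879)) = Add(Add(0, -462), -2879) = Add(-462, -2879) = -3341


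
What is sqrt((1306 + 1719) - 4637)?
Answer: 2*I*sqrt(403) ≈ 40.15*I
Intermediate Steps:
sqrt((1306 + 1719) - 4637) = sqrt(3025 - 4637) = sqrt(-1612) = 2*I*sqrt(403)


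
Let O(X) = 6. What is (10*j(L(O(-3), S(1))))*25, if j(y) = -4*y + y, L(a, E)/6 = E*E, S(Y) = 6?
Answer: -162000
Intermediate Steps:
L(a, E) = 6*E² (L(a, E) = 6*(E*E) = 6*E²)
j(y) = -3*y
(10*j(L(O(-3), S(1))))*25 = (10*(-18*6²))*25 = (10*(-18*36))*25 = (10*(-3*216))*25 = (10*(-648))*25 = -6480*25 = -162000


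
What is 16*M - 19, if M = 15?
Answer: 221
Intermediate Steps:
16*M - 19 = 16*15 - 19 = 240 - 19 = 221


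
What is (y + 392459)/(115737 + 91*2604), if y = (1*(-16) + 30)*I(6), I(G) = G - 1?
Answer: 130843/117567 ≈ 1.1129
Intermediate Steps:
I(G) = -1 + G
y = 70 (y = (1*(-16) + 30)*(-1 + 6) = (-16 + 30)*5 = 14*5 = 70)
(y + 392459)/(115737 + 91*2604) = (70 + 392459)/(115737 + 91*2604) = 392529/(115737 + 236964) = 392529/352701 = 392529*(1/352701) = 130843/117567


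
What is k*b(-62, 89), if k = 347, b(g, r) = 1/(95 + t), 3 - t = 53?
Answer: 347/45 ≈ 7.7111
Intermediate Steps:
t = -50 (t = 3 - 1*53 = 3 - 53 = -50)
b(g, r) = 1/45 (b(g, r) = 1/(95 - 50) = 1/45)
k*b(-62, 89) = 347*(1/45) = 347/45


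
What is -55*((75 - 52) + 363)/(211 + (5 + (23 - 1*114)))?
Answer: -4246/25 ≈ -169.84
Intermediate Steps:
-55*((75 - 52) + 363)/(211 + (5 + (23 - 1*114))) = -55*(23 + 363)/(211 + (5 + (23 - 114))) = -21230/(211 + (5 - 91)) = -21230/(211 - 86) = -21230/125 = -55*386/125 = -4246/25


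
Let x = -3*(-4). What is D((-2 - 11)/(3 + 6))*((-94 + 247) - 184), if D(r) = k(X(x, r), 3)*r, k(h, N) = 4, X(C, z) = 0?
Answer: 1612/9 ≈ 179.11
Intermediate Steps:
x = 12
D(r) = 4*r
D((-2 - 11)/(3 + 6))*((-94 + 247) - 184) = (4*((-2 - 11)/(3 + 6)))*((-94 + 247) - 184) = (4*(-13/9))*(153 - 184) = (4*(-13*1/9))*(-31) = (4*(-13/9))*(-31) = -52/9*(-31) = 1612/9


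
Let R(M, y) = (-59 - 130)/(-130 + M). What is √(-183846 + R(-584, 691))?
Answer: I*√212525670/34 ≈ 428.77*I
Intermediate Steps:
R(M, y) = -189/(-130 + M)
√(-183846 + R(-584, 691)) = √(-183846 - 189/(-130 - 584)) = √(-183846 - 189/(-714)) = √(-183846 - 189*(-1/714)) = √(-183846 + 9/34) = √(-6250755/34) = I*√212525670/34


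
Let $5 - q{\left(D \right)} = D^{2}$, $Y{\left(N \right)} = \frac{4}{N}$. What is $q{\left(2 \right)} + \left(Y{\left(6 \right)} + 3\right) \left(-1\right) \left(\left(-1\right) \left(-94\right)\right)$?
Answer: $- \frac{1031}{3} \approx -343.67$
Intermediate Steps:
$q{\left(D \right)} = 5 - D^{2}$
$q{\left(2 \right)} + \left(Y{\left(6 \right)} + 3\right) \left(-1\right) \left(\left(-1\right) \left(-94\right)\right) = \left(5 - 2^{2}\right) + \left(\frac{4}{6} + 3\right) \left(-1\right) \left(\left(-1\right) \left(-94\right)\right) = \left(5 - 4\right) + \left(4 \cdot \frac{1}{6} + 3\right) \left(-1\right) 94 = \left(5 - 4\right) + \left(\frac{2}{3} + 3\right) \left(-1\right) 94 = 1 + \frac{11}{3} \left(-1\right) 94 = 1 - \frac{1034}{3} = - \frac{1031}{3}$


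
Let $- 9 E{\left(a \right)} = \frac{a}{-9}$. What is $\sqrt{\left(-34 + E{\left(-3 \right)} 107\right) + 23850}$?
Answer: $\frac{5 \sqrt{77151}}{9} \approx 154.31$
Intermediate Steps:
$E{\left(a \right)} = \frac{a}{81}$ ($E{\left(a \right)} = - \frac{a \frac{1}{-9}}{9} = - \frac{a \left(- \frac{1}{9}\right)}{9} = - \frac{\left(- \frac{1}{9}\right) a}{9} = \frac{a}{81}$)
$\sqrt{\left(-34 + E{\left(-3 \right)} 107\right) + 23850} = \sqrt{\left(-34 + \frac{1}{81} \left(-3\right) 107\right) + 23850} = \sqrt{\left(-34 - \frac{107}{27}\right) + 23850} = \sqrt{- \frac{1025}{27} + 23850} = \sqrt{\frac{642925}{27}} = \frac{5 \sqrt{77151}}{9}$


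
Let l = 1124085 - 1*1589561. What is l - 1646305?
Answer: -2111781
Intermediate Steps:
l = -465476 (l = 1124085 - 1589561 = -465476)
l - 1646305 = -465476 - 1646305 = -2111781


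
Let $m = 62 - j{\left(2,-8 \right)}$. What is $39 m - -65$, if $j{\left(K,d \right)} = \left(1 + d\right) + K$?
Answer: $2678$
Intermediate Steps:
$j{\left(K,d \right)} = 1 + K + d$
$m = 67$ ($m = 62 - \left(1 + 2 - 8\right) = 62 - -5 = 62 + 5 = 67$)
$39 m - -65 = 39 \cdot 67 - -65 = 2613 + 65 = 2678$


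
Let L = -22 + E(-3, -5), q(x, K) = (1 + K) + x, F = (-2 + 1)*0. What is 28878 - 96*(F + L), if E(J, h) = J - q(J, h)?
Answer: 30606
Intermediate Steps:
F = 0 (F = -1*0 = 0)
q(x, K) = 1 + K + x
E(J, h) = -1 - h (E(J, h) = J - (1 + h + J) = J - (1 + J + h) = J + (-1 - J - h) = -1 - h)
L = -18 (L = -22 + (-1 - 1*(-5)) = -22 + (-1 + 5) = -22 + 4 = -18)
28878 - 96*(F + L) = 28878 - 96*(0 - 18) = 28878 - 96*(-18) = 28878 - 1*(-1728) = 28878 + 1728 = 30606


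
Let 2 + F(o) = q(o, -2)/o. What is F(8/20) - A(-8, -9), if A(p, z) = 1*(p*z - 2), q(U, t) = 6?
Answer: -57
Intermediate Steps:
A(p, z) = -2 + p*z (A(p, z) = 1*(-2 + p*z) = -2 + p*z)
F(o) = -2 + 6/o
F(8/20) - A(-8, -9) = (-2 + 6/((8/20))) - (-2 - 8*(-9)) = (-2 + 6/((8*(1/20)))) - (-2 + 72) = (-2 + 6/(⅖)) - 1*70 = (-2 + 6*(5/2)) - 70 = (-2 + 15) - 70 = 13 - 70 = -57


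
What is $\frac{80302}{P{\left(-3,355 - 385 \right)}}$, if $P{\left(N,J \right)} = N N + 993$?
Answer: $\frac{40151}{501} \approx 80.142$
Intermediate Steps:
$P{\left(N,J \right)} = 993 + N^{2}$ ($P{\left(N,J \right)} = N^{2} + 993 = 993 + N^{2}$)
$\frac{80302}{P{\left(-3,355 - 385 \right)}} = \frac{80302}{993 + \left(-3\right)^{2}} = \frac{80302}{993 + 9} = \frac{80302}{1002} = 80302 \cdot \frac{1}{1002} = \frac{40151}{501}$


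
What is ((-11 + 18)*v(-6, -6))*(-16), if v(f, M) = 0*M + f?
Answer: 672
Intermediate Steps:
v(f, M) = f (v(f, M) = 0 + f = f)
((-11 + 18)*v(-6, -6))*(-16) = ((-11 + 18)*(-6))*(-16) = (7*(-6))*(-16) = -42*(-16) = 672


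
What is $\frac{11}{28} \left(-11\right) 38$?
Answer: $- \frac{2299}{14} \approx -164.21$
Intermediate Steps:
$\frac{11}{28} \left(-11\right) 38 = \left(- \frac{121}{28}\right) 38 = - \frac{2299}{14}$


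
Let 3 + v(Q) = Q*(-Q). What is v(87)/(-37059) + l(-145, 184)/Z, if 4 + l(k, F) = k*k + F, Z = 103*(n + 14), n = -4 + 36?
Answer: 273904077/58528514 ≈ 4.6798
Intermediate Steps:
v(Q) = -3 - Q² (v(Q) = -3 + Q*(-Q) = -3 - Q²)
n = 32
Z = 4738 (Z = 103*(32 + 14) = 103*46 = 4738)
l(k, F) = -4 + F + k² (l(k, F) = -4 + (k*k + F) = -4 + (k² + F) = -4 + (F + k²) = -4 + F + k²)
v(87)/(-37059) + l(-145, 184)/Z = (-3 - 1*87²)/(-37059) + (-4 + 184 + (-145)²)/4738 = (-3 - 1*7569)*(-1/37059) + (-4 + 184 + 21025)*(1/4738) = (-3 - 7569)*(-1/37059) + 21205*(1/4738) = -7572*(-1/37059) + 21205/4738 = 2524/12353 + 21205/4738 = 273904077/58528514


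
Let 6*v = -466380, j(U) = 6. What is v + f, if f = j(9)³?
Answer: -77514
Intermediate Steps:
f = 216 (f = 6³ = 216)
v = -77730 (v = (⅙)*(-466380) = -77730)
v + f = -77730 + 216 = -77514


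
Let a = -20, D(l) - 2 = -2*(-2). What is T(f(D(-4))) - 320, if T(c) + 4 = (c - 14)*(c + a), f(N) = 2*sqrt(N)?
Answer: -20 - 68*sqrt(6) ≈ -186.57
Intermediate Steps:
D(l) = 6 (D(l) = 2 - 2*(-2) = 2 + 4 = 6)
T(c) = -4 + (-20 + c)*(-14 + c) (T(c) = -4 + (c - 14)*(c - 20) = -4 + (-14 + c)*(-20 + c) = -4 + (-20 + c)*(-14 + c))
T(f(D(-4))) - 320 = (276 + (2*sqrt(6))**2 - 68*sqrt(6)) - 320 = (276 + 24 - 68*sqrt(6)) - 320 = (300 - 68*sqrt(6)) - 320 = -20 - 68*sqrt(6)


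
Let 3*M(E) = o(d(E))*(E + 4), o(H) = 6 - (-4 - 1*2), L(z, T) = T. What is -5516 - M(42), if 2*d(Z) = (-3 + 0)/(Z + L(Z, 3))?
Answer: -5700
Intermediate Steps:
d(Z) = -3/(2*(3 + Z)) (d(Z) = ((-3 + 0)/(Z + 3))/2 = (-3/(3 + Z))/2 = -3/(2*(3 + Z)))
o(H) = 12 (o(H) = 6 - (-4 - 2) = 6 - 1*(-6) = 6 + 6 = 12)
M(E) = 16 + 4*E (M(E) = (12*(E + 4))/3 = (12*(4 + E))/3 = (48 + 12*E)/3 = 16 + 4*E)
-5516 - M(42) = -5516 - (16 + 4*42) = -5516 - (16 + 168) = -5516 - 1*184 = -5516 - 184 = -5700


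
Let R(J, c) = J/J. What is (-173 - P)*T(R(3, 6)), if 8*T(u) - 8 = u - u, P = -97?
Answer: -76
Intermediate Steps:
R(J, c) = 1
T(u) = 1 (T(u) = 1 + (u - u)/8 = 1 + (⅛)*0 = 1 + 0 = 1)
(-173 - P)*T(R(3, 6)) = (-173 - 1*(-97))*1 = (-173 + 97)*1 = -76*1 = -76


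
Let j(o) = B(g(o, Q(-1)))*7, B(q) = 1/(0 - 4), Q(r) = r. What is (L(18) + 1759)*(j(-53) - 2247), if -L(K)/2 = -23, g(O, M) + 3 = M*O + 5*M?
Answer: -16235975/4 ≈ -4.0590e+6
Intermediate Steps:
g(O, M) = -3 + 5*M + M*O (g(O, M) = -3 + (M*O + 5*M) = -3 + (5*M + M*O) = -3 + 5*M + M*O)
B(q) = -1/4 (B(q) = 1/(-4) = -1/4)
j(o) = -7/4 (j(o) = -1/4*7 = -7/4)
L(K) = 46 (L(K) = -2*(-23) = 46)
(L(18) + 1759)*(j(-53) - 2247) = (46 + 1759)*(-7/4 - 2247) = 1805*(-8995/4) = -16235975/4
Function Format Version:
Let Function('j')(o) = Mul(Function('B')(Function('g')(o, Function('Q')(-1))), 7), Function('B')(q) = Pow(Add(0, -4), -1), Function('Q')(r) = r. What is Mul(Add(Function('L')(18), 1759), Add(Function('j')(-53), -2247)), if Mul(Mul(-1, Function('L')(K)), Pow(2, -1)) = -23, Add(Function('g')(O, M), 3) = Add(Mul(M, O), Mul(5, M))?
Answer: Rational(-16235975, 4) ≈ -4.0590e+6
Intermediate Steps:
Function('g')(O, M) = Add(-3, Mul(5, M), Mul(M, O)) (Function('g')(O, M) = Add(-3, Add(Mul(M, O), Mul(5, M))) = Add(-3, Add(Mul(5, M), Mul(M, O))) = Add(-3, Mul(5, M), Mul(M, O)))
Function('B')(q) = Rational(-1, 4) (Function('B')(q) = Pow(-4, -1) = Rational(-1, 4))
Function('j')(o) = Rational(-7, 4) (Function('j')(o) = Mul(Rational(-1, 4), 7) = Rational(-7, 4))
Function('L')(K) = 46 (Function('L')(K) = Mul(-2, -23) = 46)
Mul(Add(Function('L')(18), 1759), Add(Function('j')(-53), -2247)) = Mul(Add(46, 1759), Add(Rational(-7, 4), -2247)) = Mul(1805, Rational(-8995, 4)) = Rational(-16235975, 4)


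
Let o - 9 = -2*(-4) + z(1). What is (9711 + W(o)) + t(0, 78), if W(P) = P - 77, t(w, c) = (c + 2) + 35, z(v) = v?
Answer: 9767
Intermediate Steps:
t(w, c) = 37 + c (t(w, c) = (2 + c) + 35 = 37 + c)
o = 18 (o = 9 + (-2*(-4) + 1) = 9 + (8 + 1) = 9 + 9 = 18)
W(P) = -77 + P
(9711 + W(o)) + t(0, 78) = (9711 + (-77 + 18)) + (37 + 78) = (9711 - 59) + 115 = 9652 + 115 = 9767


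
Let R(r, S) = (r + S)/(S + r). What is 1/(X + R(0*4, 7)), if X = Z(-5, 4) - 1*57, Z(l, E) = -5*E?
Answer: -1/76 ≈ -0.013158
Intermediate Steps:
R(r, S) = 1 (R(r, S) = (S + r)/(S + r) = 1)
X = -77 (X = -5*4 - 1*57 = -20 - 57 = -77)
1/(X + R(0*4, 7)) = 1/(-77 + 1) = 1/(-76) = -1/76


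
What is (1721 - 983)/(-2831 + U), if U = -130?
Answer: -82/329 ≈ -0.24924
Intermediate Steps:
(1721 - 983)/(-2831 + U) = (1721 - 983)/(-2831 - 130) = 738/(-2961) = 738*(-1/2961) = -82/329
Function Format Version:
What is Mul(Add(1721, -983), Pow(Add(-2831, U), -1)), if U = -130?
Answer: Rational(-82, 329) ≈ -0.24924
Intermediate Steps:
Mul(Add(1721, -983), Pow(Add(-2831, U), -1)) = Mul(Add(1721, -983), Pow(Add(-2831, -130), -1)) = Mul(738, Pow(-2961, -1)) = Mul(738, Rational(-1, 2961)) = Rational(-82, 329)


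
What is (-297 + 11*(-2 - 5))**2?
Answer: 139876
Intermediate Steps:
(-297 + 11*(-2 - 5))**2 = (-297 + 11*(-7))**2 = (-297 - 77)**2 = (-374)**2 = 139876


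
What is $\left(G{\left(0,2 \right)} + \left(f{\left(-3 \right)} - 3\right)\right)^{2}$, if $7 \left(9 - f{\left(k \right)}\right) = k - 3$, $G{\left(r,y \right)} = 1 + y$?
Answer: $\frac{4761}{49} \approx 97.163$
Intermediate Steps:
$f{\left(k \right)} = \frac{66}{7} - \frac{k}{7}$ ($f{\left(k \right)} = 9 - \frac{k - 3}{7} = 9 - \frac{-3 + k}{7} = 9 - \left(- \frac{3}{7} + \frac{k}{7}\right) = \frac{66}{7} - \frac{k}{7}$)
$\left(G{\left(0,2 \right)} + \left(f{\left(-3 \right)} - 3\right)\right)^{2} = \left(\left(1 + 2\right) + \left(\left(\frac{66}{7} - - \frac{3}{7}\right) - 3\right)\right)^{2} = \left(3 + \left(\left(\frac{66}{7} + \frac{3}{7}\right) - 3\right)\right)^{2} = \left(3 + \left(\frac{69}{7} - 3\right)\right)^{2} = \left(3 + \frac{48}{7}\right)^{2} = \left(\frac{69}{7}\right)^{2} = \frac{4761}{49}$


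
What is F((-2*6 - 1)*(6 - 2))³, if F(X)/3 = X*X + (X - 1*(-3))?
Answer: 505309357125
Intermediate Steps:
F(X) = 9 + 3*X + 3*X² (F(X) = 3*(X*X + (X - 1*(-3))) = 3*(X² + (X + 3)) = 3*(X² + (3 + X)) = 3*(3 + X + X²) = 9 + 3*X + 3*X²)
F((-2*6 - 1)*(6 - 2))³ = (9 + 3*((-2*6 - 1)*(6 - 2)) + 3*((-2*6 - 1)*(6 - 2))²)³ = (9 + 3*((-12 - 1)*4) + 3*((-12 - 1)*4)²)³ = (9 + 3*(-13*4) + 3*(-13*4)²)³ = (9 + 3*(-52) + 3*(-52)²)³ = (9 - 156 + 3*2704)³ = (9 - 156 + 8112)³ = 7965³ = 505309357125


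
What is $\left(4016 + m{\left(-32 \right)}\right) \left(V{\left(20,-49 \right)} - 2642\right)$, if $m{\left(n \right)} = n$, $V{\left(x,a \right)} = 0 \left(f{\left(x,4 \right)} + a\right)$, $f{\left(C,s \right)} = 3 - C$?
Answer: $-10525728$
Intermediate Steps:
$V{\left(x,a \right)} = 0$ ($V{\left(x,a \right)} = 0 \left(\left(3 - x\right) + a\right) = 0 \left(3 + a - x\right) = 0$)
$\left(4016 + m{\left(-32 \right)}\right) \left(V{\left(20,-49 \right)} - 2642\right) = \left(4016 - 32\right) \left(0 - 2642\right) = 3984 \left(-2642\right) = -10525728$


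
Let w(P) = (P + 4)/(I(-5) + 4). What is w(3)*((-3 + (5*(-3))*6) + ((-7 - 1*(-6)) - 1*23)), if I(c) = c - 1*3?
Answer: 819/4 ≈ 204.75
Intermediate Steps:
I(c) = -3 + c (I(c) = c - 3 = -3 + c)
w(P) = -1 - P/4 (w(P) = (P + 4)/((-3 - 5) + 4) = (4 + P)/(-8 + 4) = (4 + P)/(-4) = (4 + P)*(-¼) = -1 - P/4)
w(3)*((-3 + (5*(-3))*6) + ((-7 - 1*(-6)) - 1*23)) = (-1 - ¼*3)*((-3 + (5*(-3))*6) + ((-7 - 1*(-6)) - 1*23)) = (-1 - ¾)*((-3 - 15*6) + ((-7 + 6) - 23)) = -7*((-3 - 90) + (-1 - 23))/4 = -7*(-93 - 24)/4 = -7/4*(-117) = 819/4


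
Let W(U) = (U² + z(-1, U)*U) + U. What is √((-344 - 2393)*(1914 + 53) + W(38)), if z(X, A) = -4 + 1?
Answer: 67*I*√1199 ≈ 2320.0*I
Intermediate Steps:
z(X, A) = -3
W(U) = U² - 2*U (W(U) = (U² - 3*U) + U = U² - 2*U)
√((-344 - 2393)*(1914 + 53) + W(38)) = √((-344 - 2393)*(1914 + 53) + 38*(-2 + 38)) = √(-2737*1967 + 38*36) = √(-5383679 + 1368) = √(-5382311) = 67*I*√1199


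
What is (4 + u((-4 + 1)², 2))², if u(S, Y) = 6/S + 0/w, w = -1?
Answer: 196/9 ≈ 21.778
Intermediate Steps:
u(S, Y) = 6/S (u(S, Y) = 6/S + 0/(-1) = 6/S + 0*(-1) = 6/S + 0 = 6/S)
(4 + u((-4 + 1)², 2))² = (4 + 6/((-4 + 1)²))² = (4 + 6/((-3)²))² = (4 + 6/9)² = (4 + 6*(⅑))² = (4 + ⅔)² = (14/3)² = 196/9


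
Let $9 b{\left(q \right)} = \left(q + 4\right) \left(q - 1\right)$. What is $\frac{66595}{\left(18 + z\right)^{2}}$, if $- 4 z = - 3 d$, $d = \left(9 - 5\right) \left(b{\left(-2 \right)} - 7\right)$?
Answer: $\frac{13319}{5} \approx 2663.8$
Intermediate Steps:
$b{\left(q \right)} = \frac{\left(-1 + q\right) \left(4 + q\right)}{9}$ ($b{\left(q \right)} = \frac{\left(q + 4\right) \left(q - 1\right)}{9} = \frac{\left(4 + q\right) \left(-1 + q\right)}{9} = \frac{\left(-1 + q\right) \left(4 + q\right)}{9}$)
$d = - \frac{92}{3}$ ($d = \left(9 - 5\right) \left(\left(- \frac{4}{9} + \frac{1}{3} \left(-2\right) + \frac{\left(-2\right)^{2}}{9}\right) - 7\right) = 4 \left(\left(- \frac{4}{9} - \frac{2}{3} + \frac{1}{9} \cdot 4\right) - 7\right) = 4 \left(\left(- \frac{4}{9} - \frac{2}{3} + \frac{4}{9}\right) - 7\right) = 4 \left(- \frac{2}{3} - 7\right) = 4 \left(- \frac{23}{3}\right) = - \frac{92}{3} \approx -30.667$)
$z = -23$ ($z = - \frac{\left(-3\right) \left(- \frac{92}{3}\right)}{4} = \left(- \frac{1}{4}\right) 92 = -23$)
$\frac{66595}{\left(18 + z\right)^{2}} = \frac{66595}{\left(18 - 23\right)^{2}} = \frac{66595}{\left(-5\right)^{2}} = \frac{66595}{25} = 66595 \cdot \frac{1}{25} = \frac{13319}{5}$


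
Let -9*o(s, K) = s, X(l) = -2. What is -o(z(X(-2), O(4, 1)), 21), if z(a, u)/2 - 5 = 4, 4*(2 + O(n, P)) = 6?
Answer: 2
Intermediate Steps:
O(n, P) = -½ (O(n, P) = -2 + (¼)*6 = -2 + 3/2 = -½)
z(a, u) = 18 (z(a, u) = 10 + 2*4 = 10 + 8 = 18)
o(s, K) = -s/9
-o(z(X(-2), O(4, 1)), 21) = -(-1)*18/9 = -1*(-2) = 2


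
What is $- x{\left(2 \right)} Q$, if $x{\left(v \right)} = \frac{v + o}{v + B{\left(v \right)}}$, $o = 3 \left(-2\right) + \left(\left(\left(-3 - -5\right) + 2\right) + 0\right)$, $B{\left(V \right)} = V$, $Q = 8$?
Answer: $0$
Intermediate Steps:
$o = -2$ ($o = -6 + \left(\left(\left(-3 + 5\right) + 2\right) + 0\right) = -6 + \left(\left(2 + 2\right) + 0\right) = -6 + \left(4 + 0\right) = -6 + 4 = -2$)
$x{\left(v \right)} = \frac{-2 + v}{2 v}$ ($x{\left(v \right)} = \frac{v - 2}{v + v} = \frac{-2 + v}{2 v}$)
$- x{\left(2 \right)} Q = - \frac{-2 + 2}{2 \cdot 2} \cdot 8 = - \frac{0}{2 \cdot 2} \cdot 8 = \left(-1\right) 0 \cdot 8 = 0 \cdot 8 = 0$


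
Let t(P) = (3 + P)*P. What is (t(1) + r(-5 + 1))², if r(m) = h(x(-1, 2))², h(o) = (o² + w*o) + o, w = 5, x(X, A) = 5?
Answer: 9174841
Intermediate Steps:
h(o) = o² + 6*o (h(o) = (o² + 5*o) + o = o² + 6*o)
t(P) = P*(3 + P)
r(m) = 3025 (r(m) = (5*(6 + 5))² = (5*11)² = 55² = 3025)
(t(1) + r(-5 + 1))² = (1*(3 + 1) + 3025)² = (1*4 + 3025)² = (4 + 3025)² = 3029² = 9174841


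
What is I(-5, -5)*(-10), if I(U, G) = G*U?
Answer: -250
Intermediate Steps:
I(-5, -5)*(-10) = -5*(-5)*(-10) = 25*(-10) = -250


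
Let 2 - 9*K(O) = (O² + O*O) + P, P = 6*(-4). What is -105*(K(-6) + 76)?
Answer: -22330/3 ≈ -7443.3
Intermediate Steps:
P = -24
K(O) = 26/9 - 2*O²/9 (K(O) = 2/9 - ((O² + O*O) - 24)/9 = 2/9 - ((O² + O²) - 24)/9 = 2/9 - (2*O² - 24)/9 = 2/9 - (-24 + 2*O²)/9 = 2/9 + (8/3 - 2*O²/9) = 26/9 - 2*O²/9)
-105*(K(-6) + 76) = -105*((26/9 - 2/9*(-6)²) + 76) = -105*((26/9 - 2/9*36) + 76) = -105*((26/9 - 8) + 76) = -105*(-46/9 + 76) = -105*638/9 = -22330/3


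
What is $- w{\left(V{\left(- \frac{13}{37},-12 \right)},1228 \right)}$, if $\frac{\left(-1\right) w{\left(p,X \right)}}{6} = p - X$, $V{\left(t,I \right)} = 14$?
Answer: $-7284$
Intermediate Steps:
$w{\left(p,X \right)} = - 6 p + 6 X$ ($w{\left(p,X \right)} = - 6 \left(p - X\right) = - 6 p + 6 X$)
$- w{\left(V{\left(- \frac{13}{37},-12 \right)},1228 \right)} = - (\left(-6\right) 14 + 6 \cdot 1228) = - (-84 + 7368) = \left(-1\right) 7284 = -7284$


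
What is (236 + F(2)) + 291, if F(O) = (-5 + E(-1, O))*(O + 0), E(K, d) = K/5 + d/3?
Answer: 7769/15 ≈ 517.93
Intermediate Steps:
E(K, d) = d/3 + K/5 (E(K, d) = K*(⅕) + d*(⅓) = K/5 + d/3 = d/3 + K/5)
F(O) = O*(-26/5 + O/3) (F(O) = (-5 + (O/3 + (⅕)*(-1)))*(O + 0) = (-5 + (O/3 - ⅕))*O = (-5 + (-⅕ + O/3))*O = (-26/5 + O/3)*O = O*(-26/5 + O/3))
(236 + F(2)) + 291 = (236 + (1/15)*2*(-78 + 5*2)) + 291 = (236 + (1/15)*2*(-78 + 10)) + 291 = (236 + (1/15)*2*(-68)) + 291 = (236 - 136/15) + 291 = 3404/15 + 291 = 7769/15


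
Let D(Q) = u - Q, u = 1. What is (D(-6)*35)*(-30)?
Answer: -7350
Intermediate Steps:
D(Q) = 1 - Q
(D(-6)*35)*(-30) = ((1 - 1*(-6))*35)*(-30) = ((1 + 6)*35)*(-30) = (7*35)*(-30) = 245*(-30) = -7350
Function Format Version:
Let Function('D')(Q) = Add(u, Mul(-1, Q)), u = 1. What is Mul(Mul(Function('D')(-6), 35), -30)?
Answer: -7350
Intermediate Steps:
Function('D')(Q) = Add(1, Mul(-1, Q))
Mul(Mul(Function('D')(-6), 35), -30) = Mul(Mul(Add(1, Mul(-1, -6)), 35), -30) = Mul(Mul(Add(1, 6), 35), -30) = Mul(Mul(7, 35), -30) = Mul(245, -30) = -7350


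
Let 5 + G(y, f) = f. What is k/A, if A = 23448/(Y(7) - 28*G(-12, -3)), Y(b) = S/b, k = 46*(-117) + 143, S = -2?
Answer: -1367379/27356 ≈ -49.985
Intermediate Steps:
k = -5239 (k = -5382 + 143 = -5239)
G(y, f) = -5 + f
Y(b) = -2/b
A = 27356/261 (A = 23448/(-2/7 - 28*(-5 - 3)) = 23448/(-2*⅐ - 28*(-8)) = 23448/(-2/7 + 224) = 23448/(1566/7) = 23448*(7/1566) = 27356/261 ≈ 104.81)
k/A = -5239/27356/261 = -5239*261/27356 = -1367379/27356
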